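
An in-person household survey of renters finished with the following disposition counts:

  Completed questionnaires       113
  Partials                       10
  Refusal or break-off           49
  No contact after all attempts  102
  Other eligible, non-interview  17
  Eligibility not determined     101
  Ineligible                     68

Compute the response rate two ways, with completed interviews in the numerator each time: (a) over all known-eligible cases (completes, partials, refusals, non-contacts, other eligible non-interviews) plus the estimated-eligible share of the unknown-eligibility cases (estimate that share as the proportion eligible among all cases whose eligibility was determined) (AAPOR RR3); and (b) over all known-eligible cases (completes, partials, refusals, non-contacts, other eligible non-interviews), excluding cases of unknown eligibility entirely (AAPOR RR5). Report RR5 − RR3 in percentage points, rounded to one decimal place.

Num = 113
Known eligible = 113 + 10 + 49 + 102 + 17 = 291
e = 291 / (291 + 68) = 291 / 359 = 0.8106
e × U = 0.8106 × 101 = 81.87
Denominator = 291 + 81.87 = 372.87
RR3 = 113 / 372.87 = 0.3031
Denominator = 113 + 10 + 49 + 102 + 17 = 291
RR5 = 113 / 291 = 0.3883
Difference = 38.83 − 30.31 = 8.52 percentage points

8.5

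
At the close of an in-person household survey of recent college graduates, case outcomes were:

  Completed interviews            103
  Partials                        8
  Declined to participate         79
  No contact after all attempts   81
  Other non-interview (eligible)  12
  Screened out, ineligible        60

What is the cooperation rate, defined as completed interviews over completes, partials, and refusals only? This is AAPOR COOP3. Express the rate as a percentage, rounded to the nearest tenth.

Numerator → 103
Base → 103 + 8 + 79 = 190
COOP3 = 103 / 190 = 0.5421

54.2%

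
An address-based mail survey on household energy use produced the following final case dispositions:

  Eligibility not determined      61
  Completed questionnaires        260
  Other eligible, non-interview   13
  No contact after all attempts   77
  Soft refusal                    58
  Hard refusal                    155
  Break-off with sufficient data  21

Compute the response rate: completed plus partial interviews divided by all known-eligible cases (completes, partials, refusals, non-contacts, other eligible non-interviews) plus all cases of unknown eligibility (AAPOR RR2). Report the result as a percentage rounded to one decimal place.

43.6%

Refusals = 155 + 58 = 213
Top: 260 + 21 = 281
Denom: 260 + 21 + 213 + 77 + 13 + 61 = 645
RR2 = 281 / 645 = 0.4357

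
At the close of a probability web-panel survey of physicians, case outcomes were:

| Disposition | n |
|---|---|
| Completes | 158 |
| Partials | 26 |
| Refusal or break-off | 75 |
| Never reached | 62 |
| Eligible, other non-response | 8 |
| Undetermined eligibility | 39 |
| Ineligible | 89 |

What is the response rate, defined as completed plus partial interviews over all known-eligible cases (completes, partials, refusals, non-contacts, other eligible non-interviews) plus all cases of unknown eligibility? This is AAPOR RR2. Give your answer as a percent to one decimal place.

50.0%

Numerator = 158 + 26 = 184
Denominator = 158 + 26 + 75 + 62 + 8 + 39 = 368
RR2 = 184 / 368 = 0.5000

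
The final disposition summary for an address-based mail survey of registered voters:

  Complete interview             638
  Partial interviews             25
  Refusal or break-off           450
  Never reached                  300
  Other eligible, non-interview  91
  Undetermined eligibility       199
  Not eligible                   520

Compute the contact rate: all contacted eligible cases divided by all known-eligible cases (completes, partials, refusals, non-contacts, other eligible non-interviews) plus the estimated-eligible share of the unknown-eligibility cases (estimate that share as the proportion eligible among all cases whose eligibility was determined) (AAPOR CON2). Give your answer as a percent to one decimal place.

72.9%

Numerator = 638 + 25 + 450 + 91 = 1204
Known eligible = 638 + 25 + 450 + 300 + 91 = 1504
e = 1504 / (1504 + 520) = 1504 / 2024 = 0.7431
Eligible share of unknowns = 0.7431 × 199 = 147.88
Denom = 1504 + 147.88 = 1651.88
CON2 = 1204 / 1651.88 = 0.7289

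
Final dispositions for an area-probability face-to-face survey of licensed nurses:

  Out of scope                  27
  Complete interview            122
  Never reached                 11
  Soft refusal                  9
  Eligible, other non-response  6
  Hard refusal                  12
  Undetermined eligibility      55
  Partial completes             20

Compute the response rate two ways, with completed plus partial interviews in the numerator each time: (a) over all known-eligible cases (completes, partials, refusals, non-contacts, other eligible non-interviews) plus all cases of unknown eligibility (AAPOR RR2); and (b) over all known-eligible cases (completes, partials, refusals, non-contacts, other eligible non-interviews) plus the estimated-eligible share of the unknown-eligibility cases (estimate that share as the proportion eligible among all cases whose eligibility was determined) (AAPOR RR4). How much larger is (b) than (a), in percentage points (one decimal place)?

1.9

Refused = 12 + 9 = 21
Numerator: 122 + 20 = 142
Denominator: 122 + 20 + 21 + 11 + 6 + 55 = 235
RR2 = 142 / 235 = 0.6043
Eligible (known): 122 + 20 + 21 + 11 + 6 = 180
e = 180 / (180 + 27) = 180 / 207 = 0.8696
Estimated eligible among unknowns: 0.8696 × 55 = 47.83
Denominator: 180 + 47.83 = 227.83
RR4 = 142 / 227.83 = 0.6233
Difference = 62.33 − 60.43 = 1.90 percentage points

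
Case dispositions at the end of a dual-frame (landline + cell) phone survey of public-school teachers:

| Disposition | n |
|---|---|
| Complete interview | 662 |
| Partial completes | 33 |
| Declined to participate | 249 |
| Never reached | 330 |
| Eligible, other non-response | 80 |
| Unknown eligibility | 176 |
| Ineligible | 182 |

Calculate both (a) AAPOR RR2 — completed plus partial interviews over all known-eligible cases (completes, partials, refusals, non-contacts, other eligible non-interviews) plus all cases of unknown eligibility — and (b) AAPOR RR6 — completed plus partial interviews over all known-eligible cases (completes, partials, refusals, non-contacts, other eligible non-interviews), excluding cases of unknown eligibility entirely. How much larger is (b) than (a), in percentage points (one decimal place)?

5.9

Numerator: 662 + 33 = 695
Denom: 662 + 33 + 249 + 330 + 80 + 176 = 1530
RR2 = 695 / 1530 = 0.4542
Denom: 662 + 33 + 249 + 330 + 80 = 1354
RR6 = 695 / 1354 = 0.5133
Difference = 51.33 − 45.42 = 5.91 percentage points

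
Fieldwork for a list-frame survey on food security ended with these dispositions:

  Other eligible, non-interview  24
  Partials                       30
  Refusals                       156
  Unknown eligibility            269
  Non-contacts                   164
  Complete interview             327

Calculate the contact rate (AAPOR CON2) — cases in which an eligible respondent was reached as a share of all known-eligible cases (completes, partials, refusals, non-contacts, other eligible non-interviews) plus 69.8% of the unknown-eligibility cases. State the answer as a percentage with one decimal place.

60.4%

Num = 327 + 30 + 156 + 24 = 537
Known eligible = 327 + 30 + 156 + 164 + 24 = 701
e × U = 0.6980 × 269 = 187.76
Denom = 701 + 187.76 = 888.76
CON2 = 537 / 888.76 = 0.6042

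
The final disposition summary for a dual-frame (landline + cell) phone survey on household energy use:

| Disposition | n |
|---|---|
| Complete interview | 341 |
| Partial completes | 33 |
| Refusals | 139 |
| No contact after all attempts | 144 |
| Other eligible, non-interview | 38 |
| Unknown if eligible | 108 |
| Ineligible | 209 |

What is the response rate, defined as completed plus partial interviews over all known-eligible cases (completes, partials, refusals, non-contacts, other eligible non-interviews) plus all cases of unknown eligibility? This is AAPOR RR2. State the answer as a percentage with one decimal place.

Top: 341 + 33 = 374
Denominator: 341 + 33 + 139 + 144 + 38 + 108 = 803
RR2 = 374 / 803 = 0.4658

46.6%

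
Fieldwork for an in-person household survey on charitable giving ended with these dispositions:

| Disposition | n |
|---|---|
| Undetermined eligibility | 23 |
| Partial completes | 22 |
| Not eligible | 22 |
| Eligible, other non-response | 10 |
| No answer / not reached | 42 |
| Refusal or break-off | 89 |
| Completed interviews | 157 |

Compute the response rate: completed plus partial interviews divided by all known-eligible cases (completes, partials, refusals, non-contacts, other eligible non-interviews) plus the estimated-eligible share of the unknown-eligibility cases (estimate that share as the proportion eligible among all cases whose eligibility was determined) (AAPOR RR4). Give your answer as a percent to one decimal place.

Numerator → 157 + 22 = 179
Known eligible → 157 + 22 + 89 + 42 + 10 = 320
e = 320 / (320 + 22) = 320 / 342 = 0.9357
Estimated eligible among unknowns → 0.9357 × 23 = 21.52
Base → 320 + 21.52 = 341.52
RR4 = 179 / 341.52 = 0.5241

52.4%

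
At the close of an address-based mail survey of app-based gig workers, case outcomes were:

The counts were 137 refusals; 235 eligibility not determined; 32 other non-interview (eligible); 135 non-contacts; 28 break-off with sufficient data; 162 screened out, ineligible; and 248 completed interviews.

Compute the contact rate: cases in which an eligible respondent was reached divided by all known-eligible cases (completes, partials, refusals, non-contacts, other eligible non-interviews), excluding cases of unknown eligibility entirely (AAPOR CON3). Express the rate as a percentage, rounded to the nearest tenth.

Numerator: 248 + 28 + 137 + 32 = 445
Denom: 248 + 28 + 137 + 135 + 32 = 580
CON3 = 445 / 580 = 0.7672

76.7%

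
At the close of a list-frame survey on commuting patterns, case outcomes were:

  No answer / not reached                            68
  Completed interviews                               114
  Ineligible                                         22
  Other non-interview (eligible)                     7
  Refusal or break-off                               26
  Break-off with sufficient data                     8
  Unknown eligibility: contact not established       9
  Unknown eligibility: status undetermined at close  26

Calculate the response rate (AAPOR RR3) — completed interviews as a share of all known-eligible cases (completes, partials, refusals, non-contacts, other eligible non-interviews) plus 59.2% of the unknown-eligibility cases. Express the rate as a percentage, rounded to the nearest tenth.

Unknown if eligible = 9 + 26 = 35
Top: 114
Known eligible: 114 + 8 + 26 + 68 + 7 = 223
e × U: 0.5920 × 35 = 20.72
Base: 223 + 20.72 = 243.72
RR3 = 114 / 243.72 = 0.4677

46.8%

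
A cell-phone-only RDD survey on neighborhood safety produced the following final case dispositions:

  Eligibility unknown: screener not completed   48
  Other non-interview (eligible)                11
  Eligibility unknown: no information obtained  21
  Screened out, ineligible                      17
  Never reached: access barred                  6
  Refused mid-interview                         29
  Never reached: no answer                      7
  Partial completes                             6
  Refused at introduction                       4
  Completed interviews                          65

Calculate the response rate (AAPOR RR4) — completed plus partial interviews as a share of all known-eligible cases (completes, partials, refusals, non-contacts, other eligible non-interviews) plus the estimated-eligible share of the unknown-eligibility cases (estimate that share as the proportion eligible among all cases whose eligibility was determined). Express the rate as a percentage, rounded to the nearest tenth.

Declined to participate = 4 + 29 = 33
Never reached = 7 + 6 = 13
Eligibility not determined = 48 + 21 = 69
Num = 65 + 6 = 71
Known eligible = 65 + 6 + 33 + 13 + 11 = 128
e = 128 / (128 + 17) = 128 / 145 = 0.8828
Estimated eligible among unknowns = 0.8828 × 69 = 60.91
Denominator = 128 + 60.91 = 188.91
RR4 = 71 / 188.91 = 0.3758

37.6%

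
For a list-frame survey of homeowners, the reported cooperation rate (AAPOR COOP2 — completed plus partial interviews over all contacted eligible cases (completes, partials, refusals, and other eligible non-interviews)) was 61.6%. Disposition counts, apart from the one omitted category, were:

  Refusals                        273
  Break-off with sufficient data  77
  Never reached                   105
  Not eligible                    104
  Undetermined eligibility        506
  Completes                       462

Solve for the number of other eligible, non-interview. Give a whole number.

Num = 462 + 77 = 539
COOP2 = 539 / D = 0.616
D = 539 / 0.616 = 875.0
Rest of base = 812
other eligible, non-interview = 875.0 − 812 ≈ 63

63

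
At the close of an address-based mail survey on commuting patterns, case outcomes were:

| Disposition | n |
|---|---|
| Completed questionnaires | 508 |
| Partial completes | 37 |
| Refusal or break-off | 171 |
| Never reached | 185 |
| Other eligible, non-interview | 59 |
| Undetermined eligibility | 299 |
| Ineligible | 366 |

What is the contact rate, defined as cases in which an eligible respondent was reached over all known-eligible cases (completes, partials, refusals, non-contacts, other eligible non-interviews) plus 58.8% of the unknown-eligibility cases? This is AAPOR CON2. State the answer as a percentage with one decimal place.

68.2%

Numerator → 508 + 37 + 171 + 59 = 775
Eligible (known) → 508 + 37 + 171 + 185 + 59 = 960
e × U → 0.5880 × 299 = 175.81
Denom → 960 + 175.81 = 1135.81
CON2 = 775 / 1135.81 = 0.6823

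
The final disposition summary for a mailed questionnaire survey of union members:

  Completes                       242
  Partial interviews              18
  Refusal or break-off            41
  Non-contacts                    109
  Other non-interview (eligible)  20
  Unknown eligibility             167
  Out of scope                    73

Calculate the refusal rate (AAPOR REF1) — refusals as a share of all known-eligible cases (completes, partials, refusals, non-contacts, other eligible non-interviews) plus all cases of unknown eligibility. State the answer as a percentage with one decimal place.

Num: 41
Base: 242 + 18 + 41 + 109 + 20 + 167 = 597
REF1 = 41 / 597 = 0.0687

6.9%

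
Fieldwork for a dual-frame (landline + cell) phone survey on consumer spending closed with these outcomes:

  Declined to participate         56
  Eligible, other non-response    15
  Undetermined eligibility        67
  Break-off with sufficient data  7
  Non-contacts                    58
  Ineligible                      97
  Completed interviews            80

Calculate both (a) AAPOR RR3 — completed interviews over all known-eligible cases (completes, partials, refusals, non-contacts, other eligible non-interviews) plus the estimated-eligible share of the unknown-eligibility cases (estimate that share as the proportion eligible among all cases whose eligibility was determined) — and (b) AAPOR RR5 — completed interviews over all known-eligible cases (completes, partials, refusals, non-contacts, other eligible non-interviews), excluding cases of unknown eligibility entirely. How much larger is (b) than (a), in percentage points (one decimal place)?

6.5

Num: 80
Determined eligible: 80 + 7 + 56 + 58 + 15 = 216
e = 216 / (216 + 97) = 216 / 313 = 0.6901
Eligible share of unknowns: 0.6901 × 67 = 46.24
Denom: 216 + 46.24 = 262.24
RR3 = 80 / 262.24 = 0.3051
Denom: 80 + 7 + 56 + 58 + 15 = 216
RR5 = 80 / 216 = 0.3704
Difference = 37.04 − 30.51 = 6.53 percentage points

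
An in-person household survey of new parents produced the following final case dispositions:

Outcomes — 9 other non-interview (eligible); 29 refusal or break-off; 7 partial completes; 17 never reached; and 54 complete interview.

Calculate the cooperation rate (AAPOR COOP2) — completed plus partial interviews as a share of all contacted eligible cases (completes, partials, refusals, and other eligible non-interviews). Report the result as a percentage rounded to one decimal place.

61.6%

Numerator: 54 + 7 = 61
Base: 54 + 7 + 29 + 9 = 99
COOP2 = 61 / 99 = 0.6162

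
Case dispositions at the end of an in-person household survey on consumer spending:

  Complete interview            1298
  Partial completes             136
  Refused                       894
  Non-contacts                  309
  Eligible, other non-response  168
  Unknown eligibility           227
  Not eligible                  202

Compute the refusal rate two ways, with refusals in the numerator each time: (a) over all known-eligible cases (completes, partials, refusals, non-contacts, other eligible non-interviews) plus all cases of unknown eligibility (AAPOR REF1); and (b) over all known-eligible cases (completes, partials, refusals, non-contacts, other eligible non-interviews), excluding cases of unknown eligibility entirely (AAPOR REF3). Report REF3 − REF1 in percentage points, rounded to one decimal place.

Top: 894
Denominator: 1298 + 136 + 894 + 309 + 168 + 227 = 3032
REF1 = 894 / 3032 = 0.2949
Denominator: 1298 + 136 + 894 + 309 + 168 = 2805
REF3 = 894 / 2805 = 0.3187
Difference = 31.87 − 29.49 = 2.38 percentage points

2.4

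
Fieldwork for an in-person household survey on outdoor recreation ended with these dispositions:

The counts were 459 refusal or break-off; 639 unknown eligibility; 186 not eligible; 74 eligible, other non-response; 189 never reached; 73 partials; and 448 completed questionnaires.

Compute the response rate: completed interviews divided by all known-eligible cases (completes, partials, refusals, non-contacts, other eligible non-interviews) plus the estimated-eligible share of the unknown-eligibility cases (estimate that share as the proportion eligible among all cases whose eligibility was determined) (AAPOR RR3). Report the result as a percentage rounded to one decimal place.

24.9%

Numerator: 448
Determined eligible: 448 + 73 + 459 + 189 + 74 = 1243
e = 1243 / (1243 + 186) = 1243 / 1429 = 0.8698
Eligible share of unknowns: 0.8698 × 639 = 555.80
Denom: 1243 + 555.80 = 1798.80
RR3 = 448 / 1798.80 = 0.2491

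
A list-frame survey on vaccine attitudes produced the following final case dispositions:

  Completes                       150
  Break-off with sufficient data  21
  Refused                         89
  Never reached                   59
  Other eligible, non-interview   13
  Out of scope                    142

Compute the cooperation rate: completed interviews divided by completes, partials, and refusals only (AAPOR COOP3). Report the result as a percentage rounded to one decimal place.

Top → 150
Base → 150 + 21 + 89 = 260
COOP3 = 150 / 260 = 0.5769

57.7%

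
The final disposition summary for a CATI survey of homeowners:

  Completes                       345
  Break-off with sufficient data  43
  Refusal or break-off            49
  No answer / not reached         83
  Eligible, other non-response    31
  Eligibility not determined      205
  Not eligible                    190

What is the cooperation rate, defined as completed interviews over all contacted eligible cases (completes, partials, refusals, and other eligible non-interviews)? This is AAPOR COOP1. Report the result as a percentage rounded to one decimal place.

Top: 345
Base: 345 + 43 + 49 + 31 = 468
COOP1 = 345 / 468 = 0.7372

73.7%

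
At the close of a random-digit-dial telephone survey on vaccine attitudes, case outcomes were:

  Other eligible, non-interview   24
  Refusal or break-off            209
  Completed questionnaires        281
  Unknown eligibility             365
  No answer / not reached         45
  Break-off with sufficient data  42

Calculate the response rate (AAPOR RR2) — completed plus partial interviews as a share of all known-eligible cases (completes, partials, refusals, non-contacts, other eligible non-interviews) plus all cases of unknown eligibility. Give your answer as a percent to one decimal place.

33.4%

Num = 281 + 42 = 323
Denominator = 281 + 42 + 209 + 45 + 24 + 365 = 966
RR2 = 323 / 966 = 0.3344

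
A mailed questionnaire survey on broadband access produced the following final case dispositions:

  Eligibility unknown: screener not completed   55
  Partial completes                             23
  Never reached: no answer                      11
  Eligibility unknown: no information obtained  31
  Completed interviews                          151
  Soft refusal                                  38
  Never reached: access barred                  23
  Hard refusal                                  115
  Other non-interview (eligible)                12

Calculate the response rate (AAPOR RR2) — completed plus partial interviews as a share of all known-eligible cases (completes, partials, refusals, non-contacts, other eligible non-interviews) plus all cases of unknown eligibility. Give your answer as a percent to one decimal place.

Declined to participate = 115 + 38 = 153
Non-contacts = 11 + 23 = 34
Unknown if eligible = 55 + 31 = 86
Num: 151 + 23 = 174
Denom: 151 + 23 + 153 + 34 + 12 + 86 = 459
RR2 = 174 / 459 = 0.3791

37.9%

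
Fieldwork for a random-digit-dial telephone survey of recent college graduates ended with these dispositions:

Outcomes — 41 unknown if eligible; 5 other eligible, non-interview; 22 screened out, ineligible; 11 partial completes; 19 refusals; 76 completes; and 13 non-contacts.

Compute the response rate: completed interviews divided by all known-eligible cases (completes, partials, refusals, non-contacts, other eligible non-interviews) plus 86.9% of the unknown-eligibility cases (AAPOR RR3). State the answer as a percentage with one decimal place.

47.6%

Num = 76
Determined eligible = 76 + 11 + 19 + 13 + 5 = 124
Estimated eligible among unknowns = 0.8690 × 41 = 35.63
Denominator = 124 + 35.63 = 159.63
RR3 = 76 / 159.63 = 0.4761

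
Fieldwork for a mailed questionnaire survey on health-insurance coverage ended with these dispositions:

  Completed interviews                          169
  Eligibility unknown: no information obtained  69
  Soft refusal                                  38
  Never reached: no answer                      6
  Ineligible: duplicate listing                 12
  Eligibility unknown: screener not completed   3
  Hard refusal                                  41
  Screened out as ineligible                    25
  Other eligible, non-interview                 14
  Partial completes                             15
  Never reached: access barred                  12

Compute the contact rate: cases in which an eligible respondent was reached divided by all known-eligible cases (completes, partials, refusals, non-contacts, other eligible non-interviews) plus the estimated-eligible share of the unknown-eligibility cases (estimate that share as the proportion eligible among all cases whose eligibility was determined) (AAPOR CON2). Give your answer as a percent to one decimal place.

77.2%

Declined to participate = 41 + 38 = 79
No contact after all attempts = 6 + 12 = 18
Undetermined eligibility = 3 + 69 = 72
Ineligible = 25 + 12 = 37
Num = 169 + 15 + 79 + 14 = 277
Known eligible = 169 + 15 + 79 + 18 + 14 = 295
e = 295 / (295 + 37) = 295 / 332 = 0.8886
Estimated eligible among unknowns = 0.8886 × 72 = 63.98
Base = 295 + 63.98 = 358.98
CON2 = 277 / 358.98 = 0.7716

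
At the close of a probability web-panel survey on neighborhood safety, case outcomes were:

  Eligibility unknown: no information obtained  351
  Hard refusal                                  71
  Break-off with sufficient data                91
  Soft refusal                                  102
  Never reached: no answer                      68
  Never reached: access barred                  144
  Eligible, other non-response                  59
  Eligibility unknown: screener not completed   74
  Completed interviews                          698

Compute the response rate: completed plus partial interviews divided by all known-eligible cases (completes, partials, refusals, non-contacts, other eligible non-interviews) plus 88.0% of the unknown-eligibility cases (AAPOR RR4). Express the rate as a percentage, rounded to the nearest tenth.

Declined to participate = 71 + 102 = 173
Never reached = 68 + 144 = 212
Eligibility not determined = 74 + 351 = 425
Num: 698 + 91 = 789
Eligible (known): 698 + 91 + 173 + 212 + 59 = 1233
e × U: 0.8800 × 425 = 374.00
Denom: 1233 + 374.00 = 1607.00
RR4 = 789 / 1607.00 = 0.4910

49.1%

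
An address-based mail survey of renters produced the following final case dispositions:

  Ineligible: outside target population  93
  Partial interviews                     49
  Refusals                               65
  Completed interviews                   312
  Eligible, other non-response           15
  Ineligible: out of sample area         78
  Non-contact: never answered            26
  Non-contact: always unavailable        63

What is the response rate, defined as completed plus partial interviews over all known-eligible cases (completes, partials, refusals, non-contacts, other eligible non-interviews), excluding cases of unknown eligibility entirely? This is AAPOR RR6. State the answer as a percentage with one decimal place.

Never reached = 26 + 63 = 89
Ineligible = 93 + 78 = 171
Numerator: 312 + 49 = 361
Denominator: 312 + 49 + 65 + 89 + 15 = 530
RR6 = 361 / 530 = 0.6811

68.1%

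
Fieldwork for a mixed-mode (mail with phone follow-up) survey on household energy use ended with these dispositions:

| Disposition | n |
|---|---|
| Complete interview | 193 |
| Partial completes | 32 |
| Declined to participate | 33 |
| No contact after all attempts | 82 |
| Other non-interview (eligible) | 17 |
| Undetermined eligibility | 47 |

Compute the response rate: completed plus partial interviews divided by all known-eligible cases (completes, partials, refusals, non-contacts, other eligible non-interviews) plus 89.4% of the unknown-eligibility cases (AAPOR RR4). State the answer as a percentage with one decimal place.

Num: 193 + 32 = 225
Eligible (known): 193 + 32 + 33 + 82 + 17 = 357
e × U: 0.8940 × 47 = 42.02
Denominator: 357 + 42.02 = 399.02
RR4 = 225 / 399.02 = 0.5639

56.4%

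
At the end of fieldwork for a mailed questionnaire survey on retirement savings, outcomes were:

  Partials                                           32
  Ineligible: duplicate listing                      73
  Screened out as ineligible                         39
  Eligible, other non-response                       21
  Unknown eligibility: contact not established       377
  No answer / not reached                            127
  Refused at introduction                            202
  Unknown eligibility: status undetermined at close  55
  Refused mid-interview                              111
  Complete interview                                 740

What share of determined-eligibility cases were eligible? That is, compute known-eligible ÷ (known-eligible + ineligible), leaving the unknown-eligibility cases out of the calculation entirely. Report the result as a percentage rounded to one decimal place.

Refused = 202 + 111 = 313
Unknown eligibility = 377 + 55 = 432
Screened out, ineligible = 39 + 73 = 112
Known eligible = 740 + 32 + 313 + 127 + 21 = 1233
e = 1233 / (1233 + 112) = 1233 / 1345 = 0.9167

91.7%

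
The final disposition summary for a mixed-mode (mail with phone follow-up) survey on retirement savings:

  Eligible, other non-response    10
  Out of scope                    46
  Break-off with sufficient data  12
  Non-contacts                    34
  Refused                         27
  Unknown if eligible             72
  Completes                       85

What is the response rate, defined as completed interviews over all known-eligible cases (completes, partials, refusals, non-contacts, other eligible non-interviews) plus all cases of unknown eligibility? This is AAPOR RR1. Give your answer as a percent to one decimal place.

35.4%

Num = 85
Denom = 85 + 12 + 27 + 34 + 10 + 72 = 240
RR1 = 85 / 240 = 0.3542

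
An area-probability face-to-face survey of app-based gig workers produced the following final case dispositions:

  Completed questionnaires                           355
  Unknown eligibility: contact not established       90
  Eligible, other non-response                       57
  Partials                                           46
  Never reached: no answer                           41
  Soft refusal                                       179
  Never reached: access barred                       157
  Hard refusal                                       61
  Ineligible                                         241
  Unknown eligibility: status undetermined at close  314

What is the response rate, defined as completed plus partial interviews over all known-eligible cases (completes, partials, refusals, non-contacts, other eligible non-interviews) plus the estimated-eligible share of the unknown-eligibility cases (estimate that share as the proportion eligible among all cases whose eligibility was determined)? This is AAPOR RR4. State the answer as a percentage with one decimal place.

Refusal or break-off = 61 + 179 = 240
Non-contacts = 41 + 157 = 198
Unknown eligibility = 90 + 314 = 404
Num = 355 + 46 = 401
Eligible (known) = 355 + 46 + 240 + 198 + 57 = 896
e = 896 / (896 + 241) = 896 / 1137 = 0.7880
Estimated eligible among unknowns = 0.7880 × 404 = 318.35
Base = 896 + 318.35 = 1214.35
RR4 = 401 / 1214.35 = 0.3302

33.0%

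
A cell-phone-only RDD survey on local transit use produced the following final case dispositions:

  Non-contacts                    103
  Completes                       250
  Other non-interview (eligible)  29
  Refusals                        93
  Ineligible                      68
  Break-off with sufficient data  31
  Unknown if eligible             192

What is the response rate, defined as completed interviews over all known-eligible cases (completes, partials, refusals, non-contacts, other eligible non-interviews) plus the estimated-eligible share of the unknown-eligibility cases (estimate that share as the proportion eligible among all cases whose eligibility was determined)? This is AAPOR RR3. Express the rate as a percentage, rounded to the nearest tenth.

Top: 250
Eligible (known): 250 + 31 + 93 + 103 + 29 = 506
e = 506 / (506 + 68) = 506 / 574 = 0.8815
Eligible share of unknowns: 0.8815 × 192 = 169.25
Denom: 506 + 169.25 = 675.25
RR3 = 250 / 675.25 = 0.3702

37.0%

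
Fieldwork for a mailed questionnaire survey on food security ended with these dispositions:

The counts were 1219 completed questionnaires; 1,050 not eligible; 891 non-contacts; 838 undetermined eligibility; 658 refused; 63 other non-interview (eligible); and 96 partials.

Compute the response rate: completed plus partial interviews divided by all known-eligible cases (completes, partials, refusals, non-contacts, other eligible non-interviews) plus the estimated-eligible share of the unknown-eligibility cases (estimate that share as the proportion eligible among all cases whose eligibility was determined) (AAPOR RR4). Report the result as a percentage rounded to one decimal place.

Top → 1219 + 96 = 1315
Determined eligible → 1219 + 96 + 658 + 891 + 63 = 2927
e = 2927 / (2927 + 1050) = 2927 / 3977 = 0.7360
Estimated eligible among unknowns → 0.7360 × 838 = 616.77
Denominator → 2927 + 616.77 = 3543.77
RR4 = 1315 / 3543.77 = 0.3711

37.1%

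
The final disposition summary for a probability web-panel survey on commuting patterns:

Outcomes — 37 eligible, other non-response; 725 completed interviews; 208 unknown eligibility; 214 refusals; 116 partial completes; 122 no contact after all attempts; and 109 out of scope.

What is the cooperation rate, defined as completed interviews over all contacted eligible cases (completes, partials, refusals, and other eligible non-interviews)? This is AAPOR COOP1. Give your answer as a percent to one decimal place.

66.4%

Numerator: 725
Denom: 725 + 116 + 214 + 37 = 1092
COOP1 = 725 / 1092 = 0.6639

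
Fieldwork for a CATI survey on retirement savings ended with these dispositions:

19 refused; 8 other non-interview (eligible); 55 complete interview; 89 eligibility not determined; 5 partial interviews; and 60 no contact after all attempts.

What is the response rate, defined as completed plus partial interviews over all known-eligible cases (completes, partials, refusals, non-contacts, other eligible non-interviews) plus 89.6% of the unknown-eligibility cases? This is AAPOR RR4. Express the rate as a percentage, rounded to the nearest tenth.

Num → 55 + 5 = 60
Known eligible → 55 + 5 + 19 + 60 + 8 = 147
Eligible share of unknowns → 0.8960 × 89 = 79.74
Denom → 147 + 79.74 = 226.74
RR4 = 60 / 226.74 = 0.2646

26.5%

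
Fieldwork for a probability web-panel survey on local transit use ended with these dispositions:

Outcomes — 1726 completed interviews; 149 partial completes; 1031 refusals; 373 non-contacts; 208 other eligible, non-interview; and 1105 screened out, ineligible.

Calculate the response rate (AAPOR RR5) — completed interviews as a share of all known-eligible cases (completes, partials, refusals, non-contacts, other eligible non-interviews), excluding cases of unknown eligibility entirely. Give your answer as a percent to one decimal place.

Top → 1726
Denom → 1726 + 149 + 1031 + 373 + 208 = 3487
RR5 = 1726 / 3487 = 0.4950

49.5%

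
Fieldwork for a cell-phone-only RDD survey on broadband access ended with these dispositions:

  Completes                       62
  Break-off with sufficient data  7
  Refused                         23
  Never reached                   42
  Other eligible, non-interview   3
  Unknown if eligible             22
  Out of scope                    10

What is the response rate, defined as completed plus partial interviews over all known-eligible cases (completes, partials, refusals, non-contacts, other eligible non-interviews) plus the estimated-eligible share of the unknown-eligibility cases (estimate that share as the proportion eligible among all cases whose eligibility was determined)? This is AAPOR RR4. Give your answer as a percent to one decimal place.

43.8%

Num = 62 + 7 = 69
Known eligible = 62 + 7 + 23 + 42 + 3 = 137
e = 137 / (137 + 10) = 137 / 147 = 0.9320
e × U = 0.9320 × 22 = 20.50
Denom = 137 + 20.50 = 157.50
RR4 = 69 / 157.50 = 0.4381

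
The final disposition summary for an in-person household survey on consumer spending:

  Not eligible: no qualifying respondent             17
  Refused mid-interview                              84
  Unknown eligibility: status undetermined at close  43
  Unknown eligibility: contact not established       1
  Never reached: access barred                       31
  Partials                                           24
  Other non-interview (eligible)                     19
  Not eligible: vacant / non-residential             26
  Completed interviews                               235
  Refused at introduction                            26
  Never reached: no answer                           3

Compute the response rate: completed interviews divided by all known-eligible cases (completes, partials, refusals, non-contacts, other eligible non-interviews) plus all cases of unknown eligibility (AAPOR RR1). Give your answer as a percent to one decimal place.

50.4%

Declined to participate = 26 + 84 = 110
Non-contacts = 3 + 31 = 34
Eligibility not determined = 1 + 43 = 44
Screened out, ineligible = 17 + 26 = 43
Numerator → 235
Denom → 235 + 24 + 110 + 34 + 19 + 44 = 466
RR1 = 235 / 466 = 0.5043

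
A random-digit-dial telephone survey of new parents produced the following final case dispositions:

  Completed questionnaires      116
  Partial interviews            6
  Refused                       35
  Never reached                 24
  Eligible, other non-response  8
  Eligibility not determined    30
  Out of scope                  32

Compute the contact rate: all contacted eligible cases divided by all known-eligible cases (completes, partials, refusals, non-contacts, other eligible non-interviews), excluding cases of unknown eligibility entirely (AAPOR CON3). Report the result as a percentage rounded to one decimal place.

87.3%

Top = 116 + 6 + 35 + 8 = 165
Denominator = 116 + 6 + 35 + 24 + 8 = 189
CON3 = 165 / 189 = 0.8730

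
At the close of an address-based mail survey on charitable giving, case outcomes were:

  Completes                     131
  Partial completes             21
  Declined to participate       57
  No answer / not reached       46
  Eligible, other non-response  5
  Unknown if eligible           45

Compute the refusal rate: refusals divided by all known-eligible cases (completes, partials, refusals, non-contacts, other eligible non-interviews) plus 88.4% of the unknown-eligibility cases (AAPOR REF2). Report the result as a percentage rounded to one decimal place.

19.0%

Top = 57
Determined eligible = 131 + 21 + 57 + 46 + 5 = 260
Eligible share of unknowns = 0.8840 × 45 = 39.78
Base = 260 + 39.78 = 299.78
REF2 = 57 / 299.78 = 0.1901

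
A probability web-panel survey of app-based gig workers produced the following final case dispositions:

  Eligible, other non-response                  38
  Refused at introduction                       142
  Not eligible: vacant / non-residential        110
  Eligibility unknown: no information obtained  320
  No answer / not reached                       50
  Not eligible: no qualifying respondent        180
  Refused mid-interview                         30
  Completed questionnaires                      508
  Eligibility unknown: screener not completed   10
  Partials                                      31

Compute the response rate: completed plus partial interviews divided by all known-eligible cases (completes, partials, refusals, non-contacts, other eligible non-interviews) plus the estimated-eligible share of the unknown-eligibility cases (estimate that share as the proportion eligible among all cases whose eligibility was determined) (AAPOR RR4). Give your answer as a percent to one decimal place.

51.8%

Refused = 142 + 30 = 172
Undetermined eligibility = 10 + 320 = 330
Not eligible = 180 + 110 = 290
Top: 508 + 31 = 539
Eligible (known): 508 + 31 + 172 + 50 + 38 = 799
e = 799 / (799 + 290) = 799 / 1089 = 0.7337
Eligible share of unknowns: 0.7337 × 330 = 242.12
Denom: 799 + 242.12 = 1041.12
RR4 = 539 / 1041.12 = 0.5177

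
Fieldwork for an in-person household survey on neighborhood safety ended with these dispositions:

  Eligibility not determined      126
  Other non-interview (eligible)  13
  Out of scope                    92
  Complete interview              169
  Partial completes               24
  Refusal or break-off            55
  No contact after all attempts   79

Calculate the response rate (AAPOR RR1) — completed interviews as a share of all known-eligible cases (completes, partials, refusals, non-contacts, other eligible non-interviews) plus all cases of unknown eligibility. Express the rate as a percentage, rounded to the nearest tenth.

Numerator: 169
Denom: 169 + 24 + 55 + 79 + 13 + 126 = 466
RR1 = 169 / 466 = 0.3627

36.3%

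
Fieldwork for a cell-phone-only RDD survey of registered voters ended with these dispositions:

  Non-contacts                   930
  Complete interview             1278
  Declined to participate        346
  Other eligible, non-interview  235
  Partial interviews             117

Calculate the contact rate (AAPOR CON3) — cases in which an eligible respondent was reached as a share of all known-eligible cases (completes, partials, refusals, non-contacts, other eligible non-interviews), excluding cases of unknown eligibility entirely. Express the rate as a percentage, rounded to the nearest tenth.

68.0%

Numerator = 1278 + 117 + 346 + 235 = 1976
Denominator = 1278 + 117 + 346 + 930 + 235 = 2906
CON3 = 1976 / 2906 = 0.6800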